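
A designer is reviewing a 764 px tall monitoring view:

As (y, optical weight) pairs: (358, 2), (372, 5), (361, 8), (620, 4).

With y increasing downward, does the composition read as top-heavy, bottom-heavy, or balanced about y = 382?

Total weight = 2 + 5 + 8 + 4 = 19.
Σw·y = 2·358 + 5·372 + 8·361 + 4·620 = 7944, so ȳ = 7944/19 ≈ 418.11.
Since 418.1 is below (larger y than) 382, the composition reads bottom-heavy.

bottom-heavy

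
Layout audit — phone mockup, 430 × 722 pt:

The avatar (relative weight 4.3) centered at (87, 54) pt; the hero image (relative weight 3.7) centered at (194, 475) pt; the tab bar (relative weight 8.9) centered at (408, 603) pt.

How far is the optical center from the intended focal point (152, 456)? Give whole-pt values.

≈ 129 pt

Weights sum to 4.3 + 3.7 + 8.9 = 16.9.
x-moment: 4.3·87 + 3.7·194 + 8.9·408 = 4723.1; centroid 4723.1/16.9 ≈ 279.47.
y-moment: 4.3·54 + 3.7·475 + 8.9·603 = 7356.4; centroid 7356.4/16.9 ≈ 435.29.
From (152, 456): dx = 127.47, dy = -20.71, so the distance is √(dx²+dy²) ≈ 129.14.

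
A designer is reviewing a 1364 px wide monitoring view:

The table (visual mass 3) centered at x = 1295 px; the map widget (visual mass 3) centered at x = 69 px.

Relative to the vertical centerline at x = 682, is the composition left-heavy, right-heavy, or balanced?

Total weight = 3 + 3 = 6.
x-moment: 3·1295 + 3·69 = 4092; centroid 4092/6 ≈ 682.00.
The centroid 682.00 matches the midline at 682, so the layout is balanced.

balanced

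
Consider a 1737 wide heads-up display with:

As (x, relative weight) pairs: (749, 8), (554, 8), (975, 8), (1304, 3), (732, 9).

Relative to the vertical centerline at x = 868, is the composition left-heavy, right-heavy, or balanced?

Weights sum to 8 + 8 + 8 + 3 + 9 = 36.
Σw·x = 8·749 + 8·554 + 8·975 + 3·1304 + 9·732 = 28724, so x̄ = 28724/36 ≈ 797.89.
Since 797.9 is left of 868, the composition reads left-heavy.

left-heavy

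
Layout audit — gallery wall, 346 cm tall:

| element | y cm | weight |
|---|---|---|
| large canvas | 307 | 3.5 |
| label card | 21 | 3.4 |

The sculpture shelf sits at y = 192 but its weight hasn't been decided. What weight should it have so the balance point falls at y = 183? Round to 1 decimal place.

Existing Σw = 6.9 (3.5 + 3.4); existing moment 3.5·307 + 3.4·21 = 1145.9.
Set Σw·y/Σw = 183: (1145.9 + 192w) = 183·(6.9 + w).
Rearranging, w·(192 − 183) = 183·6.9 − 1145.9 = 116.8, so w ≈ 116.8/9 = 12.98.

w ≈ 13.0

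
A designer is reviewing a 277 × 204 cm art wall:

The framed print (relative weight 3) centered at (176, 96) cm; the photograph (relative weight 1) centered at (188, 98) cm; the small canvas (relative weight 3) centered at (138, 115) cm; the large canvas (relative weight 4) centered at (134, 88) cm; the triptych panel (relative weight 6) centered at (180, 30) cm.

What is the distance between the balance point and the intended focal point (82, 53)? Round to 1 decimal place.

Σw = 3 + 1 + 3 + 4 + 6 = 17.
Σw·x = 3·176 + 1·188 + 3·138 + 4·134 + 6·180 = 2746, so x̄ = 2746/17 ≈ 161.53.
Σw·y = 3·96 + 1·98 + 3·115 + 4·88 + 6·30 = 1263, so ȳ = 1263/17 ≈ 74.29.
Offset from (82, 53): Δx ≈ 79.53, Δy ≈ 21.29; distance = √(Δx² + Δy²) ≈ 82.33.

≈ 82.3 cm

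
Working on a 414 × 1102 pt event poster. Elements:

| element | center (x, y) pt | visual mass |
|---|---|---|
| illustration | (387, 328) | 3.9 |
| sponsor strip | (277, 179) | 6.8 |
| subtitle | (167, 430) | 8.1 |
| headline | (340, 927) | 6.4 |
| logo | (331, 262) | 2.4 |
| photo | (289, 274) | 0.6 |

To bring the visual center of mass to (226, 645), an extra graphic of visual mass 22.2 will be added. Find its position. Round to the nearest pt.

(158, 892)

New total weight: (3.9 + 6.8 + 8.1 + 6.4 + 2.4 + 0.6) + 22.2 = 50.4.
x: need Σw·x = 50.4·226 = 11390.4. Existing = 3.9·387 + 6.8·277 + 8.1·167 + 6.4·340 + 2.4·331 + 0.6·289 = 7889.4. Remainder 3501.0 / 22.2 ≈ 157.70.
y: need Σw·y = 50.4·645 = 32508.0. Existing = 3.9·328 + 6.8·179 + 8.1·430 + 6.4·927 + 2.4·262 + 0.6·274 = 12705.4. Remainder 19802.6 / 22.2 ≈ 892.01.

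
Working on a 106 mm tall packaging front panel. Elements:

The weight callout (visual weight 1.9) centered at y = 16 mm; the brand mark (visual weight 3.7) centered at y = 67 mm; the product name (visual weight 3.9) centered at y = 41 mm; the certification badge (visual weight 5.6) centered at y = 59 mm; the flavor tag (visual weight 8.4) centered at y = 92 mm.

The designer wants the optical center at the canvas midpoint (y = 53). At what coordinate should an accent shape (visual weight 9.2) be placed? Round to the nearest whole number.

y ≈ 21

With the accent shape, Σw becomes 1.9 + 3.7 + 3.9 + 5.6 + 8.4 + 9.2 = 32.7.
y: target moment 32.7×53 = 1733.1; current 1.9·16 + 3.7·67 + 3.9·41 + 5.6·59 + 8.4·92 = 1541.4; the accent shape supplies 191.7, so y = 191.7/9.2 ≈ 20.84.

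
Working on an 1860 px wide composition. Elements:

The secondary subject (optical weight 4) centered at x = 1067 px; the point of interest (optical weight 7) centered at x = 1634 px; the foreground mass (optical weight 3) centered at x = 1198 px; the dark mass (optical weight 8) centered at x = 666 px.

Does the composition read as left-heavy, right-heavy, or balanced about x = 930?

right-heavy

Weights sum to 4 + 7 + 3 + 8 = 22.
Σw·x = 4·1067 + 7·1634 + 3·1198 + 8·666 = 24628, so x̄ = 24628/22 ≈ 1119.45.
Since 1119.5 is right of 930, the composition reads right-heavy.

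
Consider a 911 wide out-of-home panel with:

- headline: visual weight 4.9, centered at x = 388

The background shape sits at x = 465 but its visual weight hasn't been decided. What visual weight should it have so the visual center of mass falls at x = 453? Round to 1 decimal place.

w ≈ 26.5

Known: weight 4.9 with moment 4.9·388 = 1901.2.
Set Σw·x/Σw = 453: (1901.2 + 465w) = 453·(4.9 + w).
Solving: w = (453·4.9 − 1901.2) / (465 − 453) = 318.5 / 12 ≈ 26.54.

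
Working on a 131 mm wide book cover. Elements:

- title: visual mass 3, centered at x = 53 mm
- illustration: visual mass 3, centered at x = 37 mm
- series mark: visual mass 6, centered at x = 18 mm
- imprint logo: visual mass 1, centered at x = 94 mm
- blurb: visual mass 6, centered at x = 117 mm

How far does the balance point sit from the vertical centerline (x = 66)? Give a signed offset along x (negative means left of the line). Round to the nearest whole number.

≈ -4 mm

Weights sum to 3 + 3 + 6 + 1 + 6 = 19.
x: (3·53 + 3·37 + 6·18 + 1·94 + 6·117) / 19 = 1174 / 19 ≈ 61.79
Offset from x = 66: 61.79 − 66 ≈ -4.21.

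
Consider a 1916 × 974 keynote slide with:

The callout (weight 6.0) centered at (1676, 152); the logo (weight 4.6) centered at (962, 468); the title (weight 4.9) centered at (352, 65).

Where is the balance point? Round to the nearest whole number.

(1046, 218)

Total weight = 6.0 + 4.6 + 4.9 = 15.5.
Σw·x = 6.0·1676 + 4.6·962 + 4.9·352 = 16206.0, so x̄ = 16206.0/15.5 ≈ 1045.55.
Σw·y = 6.0·152 + 4.6·468 + 4.9·65 = 3383.3, so ȳ = 3383.3/15.5 ≈ 218.28.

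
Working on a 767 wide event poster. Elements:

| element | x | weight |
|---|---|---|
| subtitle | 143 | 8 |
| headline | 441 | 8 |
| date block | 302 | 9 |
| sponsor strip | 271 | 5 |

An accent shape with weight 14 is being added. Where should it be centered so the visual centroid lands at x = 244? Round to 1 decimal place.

x ≈ 142.2

With the accent shape, Σw becomes 8 + 8 + 9 + 5 + 14 = 44.
x: target moment 44×244 = 10736; current 8·143 + 8·441 + 9·302 + 5·271 = 8745; the accent shape supplies 1991, so x = 1991/14 ≈ 142.21.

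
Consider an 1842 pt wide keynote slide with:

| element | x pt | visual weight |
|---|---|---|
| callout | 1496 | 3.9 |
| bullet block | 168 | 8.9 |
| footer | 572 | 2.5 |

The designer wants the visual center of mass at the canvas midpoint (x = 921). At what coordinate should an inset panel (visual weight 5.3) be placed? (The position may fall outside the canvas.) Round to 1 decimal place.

x ≈ 1927.0

With the inset panel, Σw becomes 3.9 + 8.9 + 2.5 + 5.3 = 20.6.
x: need Σw·x = 20.6·921 = 18972.6. Existing = 3.9·1496 + 8.9·168 + 2.5·572 = 8759.6. Remainder 10213.0 / 5.3 ≈ 1926.98.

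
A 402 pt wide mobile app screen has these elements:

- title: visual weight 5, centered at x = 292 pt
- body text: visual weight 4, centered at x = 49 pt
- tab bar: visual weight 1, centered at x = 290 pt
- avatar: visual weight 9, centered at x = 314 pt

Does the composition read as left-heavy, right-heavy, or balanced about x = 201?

Weights sum to 5 + 4 + 1 + 9 = 19.
Σw·x = 5·292 + 4·49 + 1·290 + 9·314 = 4772, so x̄ = 4772/19 ≈ 251.16.
251.2 lies right of the midline 201, so the layout is right-heavy.

right-heavy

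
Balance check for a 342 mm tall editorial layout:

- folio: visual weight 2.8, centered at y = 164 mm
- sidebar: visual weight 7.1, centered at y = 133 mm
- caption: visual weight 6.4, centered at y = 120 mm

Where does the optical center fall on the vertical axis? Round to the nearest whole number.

y ≈ 133

Total weight = 2.8 + 7.1 + 6.4 = 16.3.
Σw·y = 2.8·164 + 7.1·133 + 6.4·120 = 2171.5, so ȳ = 2171.5/16.3 ≈ 133.22.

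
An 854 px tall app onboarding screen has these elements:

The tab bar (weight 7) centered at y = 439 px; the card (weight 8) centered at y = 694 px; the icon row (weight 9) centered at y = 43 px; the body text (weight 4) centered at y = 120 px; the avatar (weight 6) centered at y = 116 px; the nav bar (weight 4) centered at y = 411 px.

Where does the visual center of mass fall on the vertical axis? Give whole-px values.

Weights sum to 7 + 8 + 9 + 4 + 6 + 4 = 38.
y-moment: 7·439 + 8·694 + 9·43 + 4·120 + 6·116 + 4·411 = 11832; centroid 11832/38 ≈ 311.37.

y ≈ 311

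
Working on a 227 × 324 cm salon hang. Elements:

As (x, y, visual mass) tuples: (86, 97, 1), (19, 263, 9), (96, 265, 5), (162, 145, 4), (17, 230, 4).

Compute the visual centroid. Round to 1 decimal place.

(63.2, 230.0)

Σw = 1 + 9 + 5 + 4 + 4 = 23.
Σw·x = 1·86 + 9·19 + 5·96 + 4·162 + 4·17 = 1453, so x̄ = 1453/23 ≈ 63.17.
Σw·y = 1·97 + 9·263 + 5·265 + 4·145 + 4·230 = 5289, so ȳ = 5289/23 ≈ 229.96.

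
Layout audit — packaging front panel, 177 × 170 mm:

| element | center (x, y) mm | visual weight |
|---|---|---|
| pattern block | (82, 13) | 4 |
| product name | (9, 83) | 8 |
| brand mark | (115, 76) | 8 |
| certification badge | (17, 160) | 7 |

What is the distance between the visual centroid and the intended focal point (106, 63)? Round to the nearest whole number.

Σw = 4 + 8 + 8 + 7 = 27.
x: (4·82 + 8·9 + 8·115 + 7·17) / 27 = 1439 / 27 ≈ 53.30
y: (4·13 + 8·83 + 8·76 + 7·160) / 27 = 2444 / 27 ≈ 90.52
Offset from (106, 63): Δx ≈ -52.70, Δy ≈ 27.52; distance = √(Δx² + Δy²) ≈ 59.46.

≈ 59 mm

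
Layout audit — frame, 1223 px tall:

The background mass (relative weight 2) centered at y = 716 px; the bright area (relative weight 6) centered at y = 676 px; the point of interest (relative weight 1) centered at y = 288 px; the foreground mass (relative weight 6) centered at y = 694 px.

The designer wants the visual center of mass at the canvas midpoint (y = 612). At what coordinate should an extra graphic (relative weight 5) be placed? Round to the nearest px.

After adding the extra graphic, total weight = 2 + 6 + 1 + 6 + 5 = 20.
y: need Σw·y = 20·612 = 12240. Existing = 2·716 + 6·676 + 1·288 + 6·694 = 9940. Remainder 2300 / 5 ≈ 460.00.

y ≈ 460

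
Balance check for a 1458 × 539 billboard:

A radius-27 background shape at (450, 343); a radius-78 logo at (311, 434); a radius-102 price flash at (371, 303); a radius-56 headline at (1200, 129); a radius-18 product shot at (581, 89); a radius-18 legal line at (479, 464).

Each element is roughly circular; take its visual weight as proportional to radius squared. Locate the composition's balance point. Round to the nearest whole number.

(485, 316)

r² weights: background shape 27² = 729, logo 78² = 6084, price flash 102² = 10404, headline 56² = 3136, product shot 18² = 324, legal line 18² = 324. Total = 21001.
x: moment 10186698 / weight 21001 ≈ 485.06
y: moment 6626631 / weight 21001 ≈ 315.54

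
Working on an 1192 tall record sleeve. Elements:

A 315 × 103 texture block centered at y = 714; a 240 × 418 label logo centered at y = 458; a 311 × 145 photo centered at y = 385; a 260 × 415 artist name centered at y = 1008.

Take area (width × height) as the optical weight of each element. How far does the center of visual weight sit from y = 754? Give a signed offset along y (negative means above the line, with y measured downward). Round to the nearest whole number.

≈ -71

Areas → weights: texture block 315·103 = 32445, label logo 240·418 = 100320, photo 311·145 = 45095, artist name 260·415 = 107900; Σw = 285760.
y-moment: 32445·714 + 100320·458 + 45095·385 + 107900·1008 = 195237065; centroid 195237065/285760 ≈ 683.22.
Against y = 754, that's 683.22 − 754 = -70.78.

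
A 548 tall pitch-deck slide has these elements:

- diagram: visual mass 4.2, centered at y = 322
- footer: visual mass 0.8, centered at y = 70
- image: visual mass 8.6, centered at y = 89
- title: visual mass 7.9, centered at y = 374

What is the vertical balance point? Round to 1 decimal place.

Total weight = 4.2 + 0.8 + 8.6 + 7.9 = 21.5.
y-moment: 4.2·322 + 0.8·70 + 8.6·89 + 7.9·374 = 5128.4; centroid 5128.4/21.5 ≈ 238.53.

y ≈ 238.5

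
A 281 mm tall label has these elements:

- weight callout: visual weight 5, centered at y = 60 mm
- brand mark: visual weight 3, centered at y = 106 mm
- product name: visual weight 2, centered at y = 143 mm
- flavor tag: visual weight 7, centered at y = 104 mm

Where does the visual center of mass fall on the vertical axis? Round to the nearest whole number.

Σw = 5 + 3 + 2 + 7 = 17.
y: (5·60 + 3·106 + 2·143 + 7·104) / 17 = 1632 / 17 ≈ 96.00

y ≈ 96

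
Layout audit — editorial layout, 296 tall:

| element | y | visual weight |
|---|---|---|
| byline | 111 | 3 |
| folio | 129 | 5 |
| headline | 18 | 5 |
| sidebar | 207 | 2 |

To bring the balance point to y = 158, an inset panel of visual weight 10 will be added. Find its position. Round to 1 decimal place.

With the inset panel, Σw becomes 3 + 5 + 5 + 2 + 10 = 25.
Along y: (1482 + 10·y) / 25 = 158 (existing moment 3·111 + 5·129 + 5·18 + 2·207 = 1482) ⇒ y = (3950 − 1482) / 10 ≈ 246.80.

y ≈ 246.8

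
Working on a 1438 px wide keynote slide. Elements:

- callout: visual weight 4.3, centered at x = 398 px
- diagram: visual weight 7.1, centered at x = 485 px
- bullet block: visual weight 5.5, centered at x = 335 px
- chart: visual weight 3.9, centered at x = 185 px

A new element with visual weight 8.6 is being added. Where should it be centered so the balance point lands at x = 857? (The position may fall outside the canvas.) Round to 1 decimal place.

x ≈ 2032.2

After adding the new element, total weight = 4.3 + 7.1 + 5.5 + 3.9 + 8.6 = 29.4.
x: target moment 29.4×857 = 25195.8; current 4.3·398 + 7.1·485 + 5.5·335 + 3.9·185 = 7718.9; the new element supplies 17476.9, so x = 17476.9/8.6 ≈ 2032.20.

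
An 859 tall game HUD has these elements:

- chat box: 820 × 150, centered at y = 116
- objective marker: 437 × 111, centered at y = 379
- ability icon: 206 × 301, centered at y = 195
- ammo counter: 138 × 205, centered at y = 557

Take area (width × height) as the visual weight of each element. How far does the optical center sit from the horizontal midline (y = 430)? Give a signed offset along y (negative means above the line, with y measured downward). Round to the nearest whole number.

Areas: chat box 820·150 = 123000, objective marker 437·111 = 48507, ability icon 206·301 = 62006, ammo counter 138·205 = 28290. Total weight = 261803.
Σw·y = 123000·116 + 48507·379 + 62006·195 + 28290·557 = 60500853, so ȳ = 60500853/261803 ≈ 231.09.
Difference: 231.09 − 430 ≈ -198.91.

≈ -199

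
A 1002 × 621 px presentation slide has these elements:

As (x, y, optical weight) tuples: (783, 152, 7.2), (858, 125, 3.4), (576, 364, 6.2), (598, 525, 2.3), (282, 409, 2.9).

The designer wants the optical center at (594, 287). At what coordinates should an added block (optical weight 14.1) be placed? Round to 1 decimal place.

(505.3, 297.2)

New total weight: (7.2 + 3.4 + 6.2 + 2.3 + 2.9) + 14.1 = 36.1.
x: target moment 36.1×594 = 21443.4; current 7.2·783 + 3.4·858 + 6.2·576 + 2.3·598 + 2.9·282 = 14319.2; the added block supplies 7124.2, so x = 7124.2/14.1 ≈ 505.26.
y: target moment 36.1×287 = 10360.7; current 7.2·152 + 3.4·125 + 6.2·364 + 2.3·525 + 2.9·409 = 6169.8; the added block supplies 4190.9, so y = 4190.9/14.1 ≈ 297.23.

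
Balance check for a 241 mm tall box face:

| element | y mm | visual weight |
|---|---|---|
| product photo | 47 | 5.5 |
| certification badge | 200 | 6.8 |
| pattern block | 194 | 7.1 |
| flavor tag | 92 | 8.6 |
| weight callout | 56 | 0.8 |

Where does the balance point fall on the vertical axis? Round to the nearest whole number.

Σw = 5.5 + 6.8 + 7.1 + 8.6 + 0.8 = 28.8.
Σw·y = 5.5·47 + 6.8·200 + 7.1·194 + 8.6·92 + 0.8·56 = 3831.9, so ȳ = 3831.9/28.8 ≈ 133.05.

y ≈ 133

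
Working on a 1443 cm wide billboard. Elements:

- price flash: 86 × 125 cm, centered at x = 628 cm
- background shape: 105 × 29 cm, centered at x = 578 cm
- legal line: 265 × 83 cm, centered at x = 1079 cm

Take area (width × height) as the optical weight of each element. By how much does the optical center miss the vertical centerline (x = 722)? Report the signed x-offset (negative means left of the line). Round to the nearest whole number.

≈ 179 cm

Areas → weights: price flash 86·125 = 10750, background shape 105·29 = 3045, legal line 265·83 = 21995; Σw = 35790.
Σw·x = 10750·628 + 3045·578 + 21995·1079 = 32243615, so x̄ = 32243615/35790 ≈ 900.91.
Offset from x = 722: 900.91 − 722 ≈ 178.91.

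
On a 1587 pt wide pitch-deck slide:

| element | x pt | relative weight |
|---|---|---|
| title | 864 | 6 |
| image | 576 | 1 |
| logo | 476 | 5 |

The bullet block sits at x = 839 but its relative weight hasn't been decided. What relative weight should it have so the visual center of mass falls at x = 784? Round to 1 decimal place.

Known weights sum to 6 + 1 + 5 = 12; their moment is 6·864 + 1·576 + 5·476 = 8140.
For the centroid to hit 784: (8140 + w·839) / (12 + w) = 784.
Solving: w = (784·12 − 8140) / (839 − 784) = 1268 / 55 ≈ 23.05.

w ≈ 23.1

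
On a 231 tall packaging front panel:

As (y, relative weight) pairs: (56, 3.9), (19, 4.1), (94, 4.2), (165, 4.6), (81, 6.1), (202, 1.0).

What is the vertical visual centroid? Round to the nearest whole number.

Weights sum to 3.9 + 4.1 + 4.2 + 4.6 + 6.1 + 1.0 = 23.9.
y: moment 2146.2 / weight 23.9 ≈ 89.80

y ≈ 90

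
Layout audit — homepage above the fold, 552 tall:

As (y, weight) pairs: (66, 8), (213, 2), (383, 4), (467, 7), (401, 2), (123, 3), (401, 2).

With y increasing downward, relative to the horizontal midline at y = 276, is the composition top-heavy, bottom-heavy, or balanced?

Σw = 8 + 2 + 4 + 7 + 2 + 3 + 2 = 28.
y-moment: 8·66 + 2·213 + 4·383 + 7·467 + 2·401 + 3·123 + 2·401 = 7728; centroid 7728/28 ≈ 276.00.
That equals the midline 276 — balanced.

balanced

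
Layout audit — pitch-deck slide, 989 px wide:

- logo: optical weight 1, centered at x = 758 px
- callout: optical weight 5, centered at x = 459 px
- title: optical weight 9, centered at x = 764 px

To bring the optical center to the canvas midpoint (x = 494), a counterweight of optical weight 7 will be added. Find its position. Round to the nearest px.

x ≈ 134

New total weight: (1 + 5 + 9) + 7 = 22.
Along x: (9929 + 7·x) / 22 = 494 (existing moment 1·758 + 5·459 + 9·764 = 9929) ⇒ x = (10868 − 9929) / 7 ≈ 134.14.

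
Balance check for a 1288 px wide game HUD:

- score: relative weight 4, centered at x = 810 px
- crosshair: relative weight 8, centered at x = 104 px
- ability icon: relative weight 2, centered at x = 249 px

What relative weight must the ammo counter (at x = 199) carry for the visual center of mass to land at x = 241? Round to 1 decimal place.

w ≈ 28.5

Fixed elements: Σw = 4 + 8 + 2 = 14, Σw·x = 4·810 + 8·104 + 2·249 = 4570.
For the centroid to hit 241: (4570 + w·199) / (14 + w) = 241.
Solving: w = (241·14 − 4570) / (199 − 241) = -1196 / -42 ≈ 28.48.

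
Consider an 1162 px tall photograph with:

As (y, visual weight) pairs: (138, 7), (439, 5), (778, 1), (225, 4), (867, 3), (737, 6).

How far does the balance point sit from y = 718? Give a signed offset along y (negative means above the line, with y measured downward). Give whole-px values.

Weights sum to 7 + 5 + 1 + 4 + 3 + 6 = 26.
Σw·y = 11862; ȳ = 11862/26 ≈ 456.23.
Difference: 456.23 − 718 ≈ -261.77.

≈ -262 px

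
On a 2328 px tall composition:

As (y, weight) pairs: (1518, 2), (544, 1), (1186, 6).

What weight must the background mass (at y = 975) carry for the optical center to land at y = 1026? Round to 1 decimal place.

w ≈ 28.7

Known weights sum to 2 + 1 + 6 = 9; their moment is 2·1518 + 1·544 + 6·1186 = 10696.
For the centroid to hit 1026: (10696 + w·975) / (9 + w) = 1026.
So w = (1026·9 − 10696)/(975 − 1026) = -1462/-51 ≈ 28.67.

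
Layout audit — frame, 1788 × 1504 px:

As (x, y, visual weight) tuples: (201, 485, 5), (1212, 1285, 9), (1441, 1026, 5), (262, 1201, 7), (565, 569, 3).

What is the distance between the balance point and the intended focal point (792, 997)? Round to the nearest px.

≈ 16 px

Weights sum to 5 + 9 + 5 + 7 + 3 = 29.
x: (5·201 + 9·1212 + 5·1441 + 7·262 + 3·565) / 29 = 22647 / 29 ≈ 780.93
y: (5·485 + 9·1285 + 5·1026 + 7·1201 + 3·569) / 29 = 29234 / 29 ≈ 1008.07
Offset from (792, 997): Δx ≈ -11.07, Δy ≈ 11.07; distance = √(Δx² + Δy²) ≈ 15.65.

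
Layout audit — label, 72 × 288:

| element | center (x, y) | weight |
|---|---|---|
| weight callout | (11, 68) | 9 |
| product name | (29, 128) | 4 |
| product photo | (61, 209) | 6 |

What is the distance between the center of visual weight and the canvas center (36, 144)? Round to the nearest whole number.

≈ 20

Σw = 9 + 4 + 6 = 19.
x-moment: 9·11 + 4·29 + 6·61 = 581; centroid 581/19 ≈ 30.58.
y-moment: 9·68 + 4·128 + 6·209 = 2378; centroid 2378/19 ≈ 125.16.
Relative to (36, 144): Δ = (-5.42, -18.84); |Δ| = √(-5.42² + -18.84²) ≈ 19.61.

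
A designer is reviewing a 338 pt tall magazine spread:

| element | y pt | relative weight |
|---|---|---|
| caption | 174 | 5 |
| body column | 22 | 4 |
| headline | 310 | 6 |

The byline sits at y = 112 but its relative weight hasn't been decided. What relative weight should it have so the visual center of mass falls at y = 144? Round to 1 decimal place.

Existing Σw = 15 (5 + 4 + 6); existing moment 5·174 + 4·22 + 6·310 = 2818.
Set Σw·y/Σw = 144: (2818 + 112w) = 144·(15 + w).
Rearranging, w·(112 − 144) = 144·15 − 2818 = -658, so w ≈ -658/-32 = 20.56.

w ≈ 20.6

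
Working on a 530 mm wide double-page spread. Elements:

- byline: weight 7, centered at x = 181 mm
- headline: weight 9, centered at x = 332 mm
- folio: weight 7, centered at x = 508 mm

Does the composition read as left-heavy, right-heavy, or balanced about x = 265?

Total weight = 7 + 9 + 7 = 23.
Σw·x = 7·181 + 9·332 + 7·508 = 7811, so x̄ = 7811/23 ≈ 339.61.
Since 339.6 is right of 265, the composition reads right-heavy.

right-heavy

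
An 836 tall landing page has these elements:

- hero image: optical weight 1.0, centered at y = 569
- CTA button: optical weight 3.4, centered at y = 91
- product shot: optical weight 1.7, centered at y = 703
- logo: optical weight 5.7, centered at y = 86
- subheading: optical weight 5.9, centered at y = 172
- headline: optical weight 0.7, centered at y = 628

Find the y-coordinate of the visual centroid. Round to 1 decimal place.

y ≈ 218.4

Total weight = 1.0 + 3.4 + 1.7 + 5.7 + 5.9 + 0.7 = 18.4.
Σw·y = 4018.1; ȳ = 4018.1/18.4 ≈ 218.38.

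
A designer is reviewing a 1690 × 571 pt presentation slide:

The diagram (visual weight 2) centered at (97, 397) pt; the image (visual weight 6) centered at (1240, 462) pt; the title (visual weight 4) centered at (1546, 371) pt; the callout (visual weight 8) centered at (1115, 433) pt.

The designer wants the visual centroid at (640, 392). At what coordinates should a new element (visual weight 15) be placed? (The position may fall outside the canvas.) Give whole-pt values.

(-23, 347)

After adding the new element, total weight = 2 + 6 + 4 + 8 + 15 = 35.
x: need Σw·x = 35·640 = 22400. Existing = 2·97 + 6·1240 + 4·1546 + 8·1115 = 22738. Remainder -338 / 15 ≈ -22.53.
y: need Σw·y = 35·392 = 13720. Existing = 2·397 + 6·462 + 4·371 + 8·433 = 8514. Remainder 5206 / 15 ≈ 347.07.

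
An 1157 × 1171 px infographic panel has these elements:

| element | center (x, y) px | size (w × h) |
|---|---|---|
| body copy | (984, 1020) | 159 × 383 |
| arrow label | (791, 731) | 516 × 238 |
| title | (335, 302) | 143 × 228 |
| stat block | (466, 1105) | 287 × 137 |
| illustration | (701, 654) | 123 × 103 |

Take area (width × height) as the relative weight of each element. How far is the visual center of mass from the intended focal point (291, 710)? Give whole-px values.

Areas → weights: body copy 159·383 = 60897, arrow label 516·238 = 122808, title 143·228 = 32604, stat block 287·137 = 39319, illustration 123·103 = 12669; Σw = 268297.
x-moment: 60897·984 + 122808·791 + 32604·335 + 39319·466 + 12669·701 = 195189739; centroid 195189739/268297 ≈ 727.51.
y-moment: 60897·1020 + 122808·731 + 32604·302 + 39319·1105 + 12669·654 = 213467017; centroid 213467017/268297 ≈ 795.64.
Relative to (291, 710): Δ = (436.51, 85.64); |Δ| = √(436.51² + 85.64²) ≈ 444.83.

≈ 445 px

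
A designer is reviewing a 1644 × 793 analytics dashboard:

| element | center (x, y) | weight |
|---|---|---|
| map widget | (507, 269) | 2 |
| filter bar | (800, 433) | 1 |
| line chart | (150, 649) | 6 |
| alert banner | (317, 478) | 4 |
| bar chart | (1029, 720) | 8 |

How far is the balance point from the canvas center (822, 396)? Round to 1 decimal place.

Total weight = 2 + 1 + 6 + 4 + 8 = 21.
x: (2·507 + 1·800 + 6·150 + 4·317 + 8·1029) / 21 = 12214 / 21 ≈ 581.62
y: (2·269 + 1·433 + 6·649 + 4·478 + 8·720) / 21 = 12537 / 21 ≈ 597.00
Offset from (822, 396): Δx ≈ -240.38, Δy ≈ 201.00; distance = √(Δx² + Δy²) ≈ 313.34.

≈ 313.3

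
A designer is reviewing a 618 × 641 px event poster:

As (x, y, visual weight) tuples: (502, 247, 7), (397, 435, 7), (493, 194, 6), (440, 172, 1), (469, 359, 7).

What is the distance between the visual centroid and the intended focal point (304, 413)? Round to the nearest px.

≈ 191 px

Total weight = 7 + 7 + 6 + 1 + 7 = 28.
Σw·x = 7·502 + 7·397 + 6·493 + 1·440 + 7·469 = 12974, so x̄ = 12974/28 ≈ 463.36.
Σw·y = 7·247 + 7·435 + 6·194 + 1·172 + 7·359 = 8623, so ȳ = 8623/28 ≈ 307.96.
Offset from (304, 413): Δx ≈ 159.36, Δy ≈ -105.04; distance = √(Δx² + Δy²) ≈ 190.86.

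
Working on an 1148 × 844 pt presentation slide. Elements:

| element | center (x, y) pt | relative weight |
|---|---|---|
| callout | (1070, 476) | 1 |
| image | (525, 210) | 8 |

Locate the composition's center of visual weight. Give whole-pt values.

(586, 240)

Total weight = 1 + 8 = 9.
x-moment: 1·1070 + 8·525 = 5270; centroid 5270/9 ≈ 585.56.
y-moment: 1·476 + 8·210 = 2156; centroid 2156/9 ≈ 239.56.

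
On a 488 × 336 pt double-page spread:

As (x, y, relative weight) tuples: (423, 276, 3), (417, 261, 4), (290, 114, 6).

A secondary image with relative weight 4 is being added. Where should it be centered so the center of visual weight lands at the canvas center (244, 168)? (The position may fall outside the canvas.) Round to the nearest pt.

New total weight: (3 + 4 + 6) + 4 = 17.
x: need Σw·x = 17·244 = 4148. Existing = 3·423 + 4·417 + 6·290 = 4677. Remainder -529 / 4 ≈ -132.25.
y: need Σw·y = 17·168 = 2856. Existing = 3·276 + 4·261 + 6·114 = 2556. Remainder 300 / 4 ≈ 75.00.

(-132, 75)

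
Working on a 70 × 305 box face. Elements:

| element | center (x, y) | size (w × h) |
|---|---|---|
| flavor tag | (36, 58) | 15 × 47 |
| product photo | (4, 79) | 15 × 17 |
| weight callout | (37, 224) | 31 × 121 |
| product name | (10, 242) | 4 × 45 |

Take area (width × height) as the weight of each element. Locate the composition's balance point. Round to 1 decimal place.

Areas → weights: flavor tag 15·47 = 705, product photo 15·17 = 255, weight callout 31·121 = 3751, product name 4·45 = 180; Σw = 4891.
Σw·x = 705·36 + 255·4 + 3751·37 + 180·10 = 166987, so x̄ = 166987/4891 ≈ 34.14.
Σw·y = 705·58 + 255·79 + 3751·224 + 180·242 = 944819, so ȳ = 944819/4891 ≈ 193.18.

(34.1, 193.2)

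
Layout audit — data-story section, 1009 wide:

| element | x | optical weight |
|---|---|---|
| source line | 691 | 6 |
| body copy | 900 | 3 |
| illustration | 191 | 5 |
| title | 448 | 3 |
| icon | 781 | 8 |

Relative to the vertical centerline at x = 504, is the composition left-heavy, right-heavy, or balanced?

right-heavy

Σw = 6 + 3 + 5 + 3 + 8 = 25.
x: (6·691 + 3·900 + 5·191 + 3·448 + 8·781) / 25 = 15393 / 25 ≈ 615.72
615.7 lies right of the midline 504, so the layout is right-heavy.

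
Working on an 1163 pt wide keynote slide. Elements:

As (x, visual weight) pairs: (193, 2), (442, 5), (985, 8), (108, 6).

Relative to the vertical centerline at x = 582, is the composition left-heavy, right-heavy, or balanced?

left-heavy

Σw = 2 + 5 + 8 + 6 = 21.
x-moment: 2·193 + 5·442 + 8·985 + 6·108 = 11124; centroid 11124/21 ≈ 529.71.
529.7 vs midline 582 → left-heavy.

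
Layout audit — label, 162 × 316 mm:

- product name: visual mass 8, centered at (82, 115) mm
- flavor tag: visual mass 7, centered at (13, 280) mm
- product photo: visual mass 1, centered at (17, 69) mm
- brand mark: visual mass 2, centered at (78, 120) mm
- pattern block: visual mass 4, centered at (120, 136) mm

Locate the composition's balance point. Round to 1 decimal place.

Weights sum to 8 + 7 + 1 + 2 + 4 = 22.
Σw·x = 8·82 + 7·13 + 1·17 + 2·78 + 4·120 = 1400, so x̄ = 1400/22 ≈ 63.64.
Σw·y = 8·115 + 7·280 + 1·69 + 2·120 + 4·136 = 3733, so ȳ = 3733/22 ≈ 169.68.

(63.6, 169.7)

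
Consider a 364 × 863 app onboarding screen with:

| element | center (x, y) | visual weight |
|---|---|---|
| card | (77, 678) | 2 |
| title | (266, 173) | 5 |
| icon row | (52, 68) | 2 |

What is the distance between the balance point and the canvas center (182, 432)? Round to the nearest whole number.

Σw = 2 + 5 + 2 = 9.
x-moment: 2·77 + 5·266 + 2·52 = 1588; centroid 1588/9 ≈ 176.44.
y-moment: 2·678 + 5·173 + 2·68 = 2357; centroid 2357/9 ≈ 261.89.
Offset from (182, 432): Δx ≈ -5.56, Δy ≈ -170.11; distance = √(Δx² + Δy²) ≈ 170.20.

≈ 170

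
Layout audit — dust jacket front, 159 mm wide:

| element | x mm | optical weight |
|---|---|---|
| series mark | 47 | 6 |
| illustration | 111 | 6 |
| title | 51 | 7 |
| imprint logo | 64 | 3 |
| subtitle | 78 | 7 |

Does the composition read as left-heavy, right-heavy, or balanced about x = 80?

left-heavy

Weights sum to 6 + 6 + 7 + 3 + 7 = 29.
x-moment: 6·47 + 6·111 + 7·51 + 3·64 + 7·78 = 2043; centroid 2043/29 ≈ 70.45.
Since 70.4 is left of 80, the composition reads left-heavy.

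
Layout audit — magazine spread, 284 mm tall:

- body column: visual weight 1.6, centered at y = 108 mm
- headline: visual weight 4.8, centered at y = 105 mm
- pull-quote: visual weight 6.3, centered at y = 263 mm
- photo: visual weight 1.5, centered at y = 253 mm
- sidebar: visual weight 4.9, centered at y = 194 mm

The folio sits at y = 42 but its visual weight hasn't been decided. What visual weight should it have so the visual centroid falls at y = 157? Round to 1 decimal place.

w ≈ 5.8

Fixed elements: Σw = 1.6 + 4.8 + 6.3 + 1.5 + 4.9 = 19.1, Σw·y = 1.6·108 + 4.8·105 + 6.3·263 + 1.5·253 + 4.9·194 = 3663.8.
Set Σw·y/Σw = 157: (3663.8 + 42w) = 157·(19.1 + w).
So w = (157·19.1 − 3663.8)/(42 − 157) = -665.1/-115 ≈ 5.78.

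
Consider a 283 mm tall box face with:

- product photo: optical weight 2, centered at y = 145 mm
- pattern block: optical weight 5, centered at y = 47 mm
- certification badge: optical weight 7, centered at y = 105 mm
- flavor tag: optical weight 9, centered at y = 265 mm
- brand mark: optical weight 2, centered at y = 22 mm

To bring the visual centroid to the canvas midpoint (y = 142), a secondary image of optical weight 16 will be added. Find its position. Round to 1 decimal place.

With the secondary image, Σw becomes 2 + 5 + 7 + 9 + 2 + 16 = 41.
Along y: (3689 + 16·y) / 41 = 142 (existing moment 2·145 + 5·47 + 7·105 + 9·265 + 2·22 = 3689) ⇒ y = (5822 − 3689) / 16 ≈ 133.31.

y ≈ 133.3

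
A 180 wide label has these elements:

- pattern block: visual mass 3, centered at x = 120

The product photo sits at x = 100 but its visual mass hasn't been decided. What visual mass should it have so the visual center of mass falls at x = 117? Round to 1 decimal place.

The single fixed element contributes weight 3, moment 3·120 = 360.
Balance at x = 117 requires (360 + w·100) / (3 + w) = 117.
Solving: w = (117·3 − 360) / (100 − 117) = -9 / -17 ≈ 0.53.

w ≈ 0.5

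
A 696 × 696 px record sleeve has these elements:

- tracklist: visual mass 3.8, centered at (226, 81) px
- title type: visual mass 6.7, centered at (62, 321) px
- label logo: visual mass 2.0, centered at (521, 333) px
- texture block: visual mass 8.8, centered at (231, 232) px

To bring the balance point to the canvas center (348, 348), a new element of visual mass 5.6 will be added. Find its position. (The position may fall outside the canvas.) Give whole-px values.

(895, 749)

New total weight: (3.8 + 6.7 + 2.0 + 8.8) + 5.6 = 26.9.
x: need Σw·x = 26.9·348 = 9361.2. Existing = 3.8·226 + 6.7·62 + 2.0·521 + 8.8·231 = 4349.0. Remainder 5012.2 / 5.6 ≈ 895.04.
y: need Σw·y = 26.9·348 = 9361.2. Existing = 3.8·81 + 6.7·321 + 2.0·333 + 8.8·232 = 5166.1. Remainder 4195.1 / 5.6 ≈ 749.12.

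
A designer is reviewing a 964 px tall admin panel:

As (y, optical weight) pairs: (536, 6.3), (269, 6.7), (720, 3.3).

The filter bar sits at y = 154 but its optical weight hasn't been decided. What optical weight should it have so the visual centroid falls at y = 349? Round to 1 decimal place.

w ≈ 9.6

Existing Σw = 16.3 (6.3 + 6.7 + 3.3); existing moment 6.3·536 + 6.7·269 + 3.3·720 = 7555.1.
Balance at y = 349 requires (7555.1 + w·154) / (16.3 + w) = 349.
So w = (349·16.3 − 7555.1)/(154 − 349) = -1866.4/-195 ≈ 9.57.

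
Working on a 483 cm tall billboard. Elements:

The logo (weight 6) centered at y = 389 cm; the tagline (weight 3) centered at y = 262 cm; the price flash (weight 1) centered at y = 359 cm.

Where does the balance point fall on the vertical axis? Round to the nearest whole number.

y ≈ 348

Total weight = 6 + 3 + 1 = 10.
y: (6·389 + 3·262 + 1·359) / 10 = 3479 / 10 ≈ 347.90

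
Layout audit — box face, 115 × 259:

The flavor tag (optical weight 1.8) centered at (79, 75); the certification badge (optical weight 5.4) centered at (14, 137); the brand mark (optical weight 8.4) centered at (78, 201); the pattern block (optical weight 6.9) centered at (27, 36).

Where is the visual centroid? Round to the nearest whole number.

(47, 125)

Σw = 1.8 + 5.4 + 8.4 + 6.9 = 22.5.
x-moment: 1.8·79 + 5.4·14 + 8.4·78 + 6.9·27 = 1059.3; centroid 1059.3/22.5 ≈ 47.08.
y-moment: 1.8·75 + 5.4·137 + 8.4·201 + 6.9·36 = 2811.6; centroid 2811.6/22.5 ≈ 124.96.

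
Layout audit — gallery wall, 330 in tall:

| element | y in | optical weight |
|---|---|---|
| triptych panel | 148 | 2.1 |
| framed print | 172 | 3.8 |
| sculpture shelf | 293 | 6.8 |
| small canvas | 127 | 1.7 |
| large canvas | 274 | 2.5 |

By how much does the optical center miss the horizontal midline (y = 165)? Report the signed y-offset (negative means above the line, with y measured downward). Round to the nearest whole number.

≈ 63 in

Weights sum to 2.1 + 3.8 + 6.8 + 1.7 + 2.5 = 16.9.
y: (2.1·148 + 3.8·172 + 6.8·293 + 1.7·127 + 2.5·274) / 16.9 = 3857.7 / 16.9 ≈ 228.27
Difference: 228.27 − 165 ≈ 63.27.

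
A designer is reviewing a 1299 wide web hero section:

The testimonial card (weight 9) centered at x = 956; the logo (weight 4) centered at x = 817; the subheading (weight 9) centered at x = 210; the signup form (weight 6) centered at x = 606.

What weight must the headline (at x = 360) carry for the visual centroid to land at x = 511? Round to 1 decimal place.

Existing Σw = 28 (9 + 4 + 9 + 6); existing moment 9·956 + 4·817 + 9·210 + 6·606 = 17398.
Balance at x = 511 requires (17398 + w·360) / (28 + w) = 511.
Solving: w = (511·28 − 17398) / (360 − 511) = -3090 / -151 ≈ 20.46.

w ≈ 20.5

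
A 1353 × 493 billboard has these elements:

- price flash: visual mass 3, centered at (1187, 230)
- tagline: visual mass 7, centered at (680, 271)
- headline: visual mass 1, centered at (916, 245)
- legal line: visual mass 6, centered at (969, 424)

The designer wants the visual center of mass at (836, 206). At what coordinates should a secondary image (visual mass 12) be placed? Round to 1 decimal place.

(766.1, 49.8)

With the secondary image, Σw becomes 3 + 7 + 1 + 6 + 12 = 29.
x: target moment 29×836 = 24244; current 3·1187 + 7·680 + 1·916 + 6·969 = 15051; the secondary image supplies 9193, so x = 9193/12 ≈ 766.08.
y: target moment 29×206 = 5974; current 3·230 + 7·271 + 1·245 + 6·424 = 5376; the secondary image supplies 598, so y = 598/12 ≈ 49.83.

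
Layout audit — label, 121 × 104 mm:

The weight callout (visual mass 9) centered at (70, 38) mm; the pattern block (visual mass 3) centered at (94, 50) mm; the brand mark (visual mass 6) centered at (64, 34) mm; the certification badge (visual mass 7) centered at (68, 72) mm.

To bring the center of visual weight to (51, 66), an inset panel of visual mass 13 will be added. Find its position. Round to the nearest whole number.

New total weight: (9 + 3 + 6 + 7) + 13 = 38.
x: target moment 38×51 = 1938; current 9·70 + 3·94 + 6·64 + 7·68 = 1772; the inset panel supplies 166, so x = 166/13 ≈ 12.77.
y: target moment 38×66 = 2508; current 9·38 + 3·50 + 6·34 + 7·72 = 1200; the inset panel supplies 1308, so y = 1308/13 ≈ 100.62.

(13, 101)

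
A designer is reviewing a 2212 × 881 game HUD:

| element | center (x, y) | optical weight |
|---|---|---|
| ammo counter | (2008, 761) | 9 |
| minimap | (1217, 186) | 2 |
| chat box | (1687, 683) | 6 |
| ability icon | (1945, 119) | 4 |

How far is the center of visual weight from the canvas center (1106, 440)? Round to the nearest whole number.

Total weight = 9 + 2 + 6 + 4 = 21.
Σw·x = 9·2008 + 2·1217 + 6·1687 + 4·1945 = 38408, so x̄ = 38408/21 ≈ 1828.95.
Σw·y = 9·761 + 2·186 + 6·683 + 4·119 = 11795, so ȳ = 11795/21 ≈ 561.67.
Offset from (1106, 440): Δx ≈ 722.95, Δy ≈ 121.67; distance = √(Δx² + Δy²) ≈ 733.12.

≈ 733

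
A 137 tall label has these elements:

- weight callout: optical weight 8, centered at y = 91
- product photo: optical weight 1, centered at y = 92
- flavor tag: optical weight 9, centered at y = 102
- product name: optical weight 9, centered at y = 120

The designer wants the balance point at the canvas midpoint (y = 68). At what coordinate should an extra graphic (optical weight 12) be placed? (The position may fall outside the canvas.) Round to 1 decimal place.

With the extra graphic, Σw becomes 8 + 1 + 9 + 9 + 12 = 39.
y: target moment 39×68 = 2652; current 8·91 + 1·92 + 9·102 + 9·120 = 2818; the extra graphic supplies -166, so y = -166/12 ≈ -13.83.

y ≈ -13.8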